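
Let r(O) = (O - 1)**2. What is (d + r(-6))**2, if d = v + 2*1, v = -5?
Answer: 2116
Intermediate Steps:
d = -3 (d = -5 + 2*1 = -5 + 2 = -3)
r(O) = (-1 + O)**2
(d + r(-6))**2 = (-3 + (-1 - 6)**2)**2 = (-3 + (-7)**2)**2 = (-3 + 49)**2 = 46**2 = 2116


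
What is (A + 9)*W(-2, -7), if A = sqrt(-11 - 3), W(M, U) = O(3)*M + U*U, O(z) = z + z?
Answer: 333 + 37*I*sqrt(14) ≈ 333.0 + 138.44*I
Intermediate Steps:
O(z) = 2*z
W(M, U) = U**2 + 6*M (W(M, U) = (2*3)*M + U*U = 6*M + U**2 = U**2 + 6*M)
A = I*sqrt(14) (A = sqrt(-14) = I*sqrt(14) ≈ 3.7417*I)
(A + 9)*W(-2, -7) = (I*sqrt(14) + 9)*((-7)**2 + 6*(-2)) = (9 + I*sqrt(14))*(49 - 12) = (9 + I*sqrt(14))*37 = 333 + 37*I*sqrt(14)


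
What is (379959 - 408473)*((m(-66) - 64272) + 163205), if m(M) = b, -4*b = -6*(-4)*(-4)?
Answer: -2821659898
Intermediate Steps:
b = 24 (b = -(-6*(-4))*(-4)/4 = -6*(-4) = -¼*(-96) = 24)
m(M) = 24
(379959 - 408473)*((m(-66) - 64272) + 163205) = (379959 - 408473)*((24 - 64272) + 163205) = -28514*(-64248 + 163205) = -28514*98957 = -2821659898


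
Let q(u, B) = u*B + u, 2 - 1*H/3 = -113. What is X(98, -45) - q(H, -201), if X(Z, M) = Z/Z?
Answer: 69001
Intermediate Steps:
H = 345 (H = 6 - 3*(-113) = 6 + 339 = 345)
q(u, B) = u + B*u (q(u, B) = B*u + u = u + B*u)
X(Z, M) = 1
X(98, -45) - q(H, -201) = 1 - 345*(1 - 201) = 1 - 345*(-200) = 1 - 1*(-69000) = 1 + 69000 = 69001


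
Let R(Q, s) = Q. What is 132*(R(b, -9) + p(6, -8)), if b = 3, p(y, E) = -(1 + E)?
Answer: 1320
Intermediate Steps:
p(y, E) = -1 - E
132*(R(b, -9) + p(6, -8)) = 132*(3 + (-1 - 1*(-8))) = 132*(3 + (-1 + 8)) = 132*(3 + 7) = 132*10 = 1320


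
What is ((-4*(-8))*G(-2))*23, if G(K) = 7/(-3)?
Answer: -5152/3 ≈ -1717.3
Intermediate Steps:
G(K) = -7/3 (G(K) = 7*(-⅓) = -7/3)
((-4*(-8))*G(-2))*23 = (-4*(-8)*(-7/3))*23 = (32*(-7/3))*23 = -224/3*23 = -5152/3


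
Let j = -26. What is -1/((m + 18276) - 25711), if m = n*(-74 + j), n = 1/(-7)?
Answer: 7/51945 ≈ 0.00013476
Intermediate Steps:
n = -1/7 ≈ -0.14286
m = 100/7 (m = -(-74 - 26)/7 = -1/7*(-100) = 100/7 ≈ 14.286)
-1/((m + 18276) - 25711) = -1/((100/7 + 18276) - 25711) = -1/(128032/7 - 25711) = -1/(-51945/7) = -1*(-7/51945) = 7/51945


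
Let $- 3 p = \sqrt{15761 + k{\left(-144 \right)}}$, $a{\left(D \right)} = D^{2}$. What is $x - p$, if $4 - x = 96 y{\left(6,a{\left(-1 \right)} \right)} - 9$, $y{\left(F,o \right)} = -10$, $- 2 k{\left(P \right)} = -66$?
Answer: $973 + \frac{\sqrt{15794}}{3} \approx 1014.9$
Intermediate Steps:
$k{\left(P \right)} = 33$ ($k{\left(P \right)} = \left(- \frac{1}{2}\right) \left(-66\right) = 33$)
$p = - \frac{\sqrt{15794}}{3}$ ($p = - \frac{\sqrt{15761 + 33}}{3} = - \frac{\sqrt{15794}}{3} \approx -41.891$)
$x = 973$ ($x = 4 - \left(96 \left(-10\right) - 9\right) = 4 - \left(-960 - 9\right) = 4 - -969 = 4 + 969 = 973$)
$x - p = 973 - - \frac{\sqrt{15794}}{3} = 973 + \frac{\sqrt{15794}}{3}$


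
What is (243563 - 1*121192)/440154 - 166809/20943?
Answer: -605631049/78787566 ≈ -7.6869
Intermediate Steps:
(243563 - 1*121192)/440154 - 166809/20943 = (243563 - 121192)*(1/440154) - 166809*1/20943 = 122371*(1/440154) - 55603/6981 = 122371/440154 - 55603/6981 = -605631049/78787566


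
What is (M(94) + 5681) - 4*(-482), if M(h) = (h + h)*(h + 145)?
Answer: 52541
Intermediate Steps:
M(h) = 2*h*(145 + h) (M(h) = (2*h)*(145 + h) = 2*h*(145 + h))
(M(94) + 5681) - 4*(-482) = (2*94*(145 + 94) + 5681) - 4*(-482) = (2*94*239 + 5681) + 1928 = (44932 + 5681) + 1928 = 50613 + 1928 = 52541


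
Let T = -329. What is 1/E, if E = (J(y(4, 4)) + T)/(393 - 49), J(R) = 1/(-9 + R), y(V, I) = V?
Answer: -860/823 ≈ -1.0450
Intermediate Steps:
E = -823/860 (E = (1/(-9 + 4) - 329)/(393 - 49) = (1/(-5) - 329)/344 = (-⅕ - 329)*(1/344) = -1646/5*1/344 = -823/860 ≈ -0.95698)
1/E = 1/(-823/860) = -860/823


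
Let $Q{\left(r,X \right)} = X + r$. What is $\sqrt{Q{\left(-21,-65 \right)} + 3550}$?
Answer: $2 \sqrt{866} \approx 58.856$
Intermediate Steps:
$\sqrt{Q{\left(-21,-65 \right)} + 3550} = \sqrt{\left(-65 - 21\right) + 3550} = \sqrt{-86 + 3550} = \sqrt{3464} = 2 \sqrt{866}$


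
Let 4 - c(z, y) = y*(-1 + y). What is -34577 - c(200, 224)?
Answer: 15371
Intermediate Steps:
c(z, y) = 4 - y*(-1 + y)
-34577 - c(200, 224) = -34577 - (4 + 224 - 1*224²) = -34577 - (4 + 224 - 1*50176) = -34577 - (4 + 224 - 50176) = -34577 - 1*(-49948) = -34577 + 49948 = 15371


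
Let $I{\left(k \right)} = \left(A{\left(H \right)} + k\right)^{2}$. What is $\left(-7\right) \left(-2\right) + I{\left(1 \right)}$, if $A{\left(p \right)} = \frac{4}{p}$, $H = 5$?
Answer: $\frac{431}{25} \approx 17.24$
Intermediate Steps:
$I{\left(k \right)} = \left(\frac{4}{5} + k\right)^{2}$
$\left(-7\right) \left(-2\right) + I{\left(1 \right)} = \left(-7\right) \left(-2\right) + \frac{\left(4 + 5 \cdot 1\right)^{2}}{25} = 14 + \frac{\left(4 + 5\right)^{2}}{25} = 14 + \frac{9^{2}}{25} = 14 + \frac{1}{25} \cdot 81 = 14 + \frac{81}{25} = \frac{431}{25}$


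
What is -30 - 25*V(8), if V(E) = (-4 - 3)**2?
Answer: -1255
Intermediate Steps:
V(E) = 49 (V(E) = (-7)**2 = 49)
-30 - 25*V(8) = -30 - 25*49 = -30 - 1225 = -1255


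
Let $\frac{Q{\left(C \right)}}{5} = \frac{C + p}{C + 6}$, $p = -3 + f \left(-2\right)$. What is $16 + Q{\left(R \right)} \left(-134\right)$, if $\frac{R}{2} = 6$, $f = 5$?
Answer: $\frac{479}{9} \approx 53.222$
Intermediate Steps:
$p = -13$ ($p = -3 + 5 \left(-2\right) = -3 - 10 = -13$)
$R = 12$ ($R = 2 \cdot 6 = 12$)
$Q{\left(C \right)} = \frac{5 \left(-13 + C\right)}{6 + C}$ ($Q{\left(C \right)} = 5 \frac{C - 13}{C + 6} = 5 \frac{-13 + C}{6 + C} = \frac{5 \left(-13 + C\right)}{6 + C}$)
$16 + Q{\left(R \right)} \left(-134\right) = 16 + \frac{5 \left(-13 + 12\right)}{6 + 12} \left(-134\right) = 16 + 5 \cdot \frac{1}{18} \left(-1\right) \left(-134\right) = 16 - - \frac{335}{9} = 16 + \frac{335}{9} = \frac{479}{9}$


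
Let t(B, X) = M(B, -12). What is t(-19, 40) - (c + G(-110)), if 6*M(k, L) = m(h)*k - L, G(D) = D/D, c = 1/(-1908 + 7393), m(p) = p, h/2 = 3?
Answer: -98731/5485 ≈ -18.000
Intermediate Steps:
h = 6 (h = 2*3 = 6)
c = 1/5485 ≈ 0.00018232
G(D) = 1
M(k, L) = k - L/6 (M(k, L) = (6*k - L)/6 = (-L + 6*k)/6 = k - L/6)
t(B, X) = 2 + B (t(B, X) = B - ⅙*(-12) = B + 2 = 2 + B)
t(-19, 40) - (c + G(-110)) = (2 - 19) - (1/5485 + 1) = -17 - 1*5486/5485 = -17 - 5486/5485 = -98731/5485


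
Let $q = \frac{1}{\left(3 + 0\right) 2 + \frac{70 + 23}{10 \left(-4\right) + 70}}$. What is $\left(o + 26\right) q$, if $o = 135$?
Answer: $\frac{230}{13} \approx 17.692$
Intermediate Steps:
$q = \frac{10}{91}$ ($q = \frac{1}{3 \cdot 2 + \frac{93}{-40 + 70}} = \frac{1}{6 + \frac{93}{30}} = \frac{1}{6 + 93 \cdot \frac{1}{30}} = \frac{1}{6 + \frac{31}{10}} = \frac{1}{\frac{91}{10}} = \frac{10}{91} \approx 0.10989$)
$\left(o + 26\right) q = \left(135 + 26\right) \frac{10}{91} = 161 \cdot \frac{10}{91} = \frac{230}{13}$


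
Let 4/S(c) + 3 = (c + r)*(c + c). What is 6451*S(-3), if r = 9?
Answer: -25804/39 ≈ -661.64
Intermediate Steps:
S(c) = 4/(-3 + 2*c*(9 + c)) (S(c) = 4/(-3 + (c + 9)*(c + c)) = 4/(-3 + (9 + c)*(2*c)) = 4/(-3 + 2*c*(9 + c)))
6451*S(-3) = 6451*(4/(-3 + 2*(-3)² + 18*(-3))) = 6451*(4/(-3 + 2*9 - 54)) = 6451*(4/(-3 + 18 - 54)) = 6451*(4/(-39)) = 6451*(4*(-1/39)) = 6451*(-4/39) = -25804/39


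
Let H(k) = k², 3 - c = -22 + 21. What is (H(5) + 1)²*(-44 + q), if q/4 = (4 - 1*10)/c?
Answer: -33800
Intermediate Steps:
c = 4 (c = 3 - (-22 + 21) = 3 - 1*(-1) = 3 + 1 = 4)
q = -6 (q = 4*((4 - 1*10)/4) = 4*((4 - 10)*(¼)) = 4*(-6*¼) = 4*(-3/2) = -6)
(H(5) + 1)²*(-44 + q) = (5² + 1)²*(-44 - 6) = (25 + 1)²*(-50) = 26²*(-50) = 676*(-50) = -33800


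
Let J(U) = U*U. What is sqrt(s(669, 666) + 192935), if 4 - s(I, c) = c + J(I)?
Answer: 2*I*sqrt(63822) ≈ 505.26*I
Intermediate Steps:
J(U) = U**2
s(I, c) = 4 - c - I**2 (s(I, c) = 4 - (c + I**2) = 4 + (-c - I**2) = 4 - c - I**2)
sqrt(s(669, 666) + 192935) = sqrt((4 - 1*666 - 1*669**2) + 192935) = sqrt((4 - 666 - 1*447561) + 192935) = sqrt((4 - 666 - 447561) + 192935) = sqrt(-448223 + 192935) = sqrt(-255288) = 2*I*sqrt(63822)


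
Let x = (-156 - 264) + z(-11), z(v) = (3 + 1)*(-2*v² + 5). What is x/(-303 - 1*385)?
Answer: 171/86 ≈ 1.9884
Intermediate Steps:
z(v) = 20 - 8*v² (z(v) = 4*(5 - 2*v²) = 20 - 8*v²)
x = -1368 (x = (-156 - 264) + (20 - 8*(-11)²) = -420 + (20 - 8*121) = -420 + (20 - 968) = -420 - 948 = -1368)
x/(-303 - 1*385) = -1368/(-303 - 1*385) = -1368/(-303 - 385) = -1368/(-688) = -1368*(-1/688) = 171/86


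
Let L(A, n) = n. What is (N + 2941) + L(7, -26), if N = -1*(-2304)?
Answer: 5219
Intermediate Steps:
N = 2304
(N + 2941) + L(7, -26) = (2304 + 2941) - 26 = 5245 - 26 = 5219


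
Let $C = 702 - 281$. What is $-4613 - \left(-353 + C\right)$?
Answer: $-4681$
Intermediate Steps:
$C = 421$ ($C = 702 - 281 = 421$)
$-4613 - \left(-353 + C\right) = -4613 - \left(-353 + 421\right) = -4613 - 68 = -4681$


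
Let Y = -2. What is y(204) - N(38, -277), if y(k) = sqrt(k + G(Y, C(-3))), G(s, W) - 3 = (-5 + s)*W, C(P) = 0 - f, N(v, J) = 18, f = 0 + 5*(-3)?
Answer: -18 + sqrt(102) ≈ -7.9005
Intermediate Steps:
f = -15 (f = 0 - 15 = -15)
C(P) = 15 (C(P) = 0 - 1*(-15) = 0 + 15 = 15)
G(s, W) = 3 + W*(-5 + s) (G(s, W) = 3 + (-5 + s)*W = 3 + W*(-5 + s))
y(k) = sqrt(-102 + k) (y(k) = sqrt(k + (3 - 5*15 + 15*(-2))) = sqrt(k + (3 - 75 - 30)) = sqrt(k - 102) = sqrt(-102 + k))
y(204) - N(38, -277) = sqrt(-102 + 204) - 1*18 = sqrt(102) - 18 = -18 + sqrt(102)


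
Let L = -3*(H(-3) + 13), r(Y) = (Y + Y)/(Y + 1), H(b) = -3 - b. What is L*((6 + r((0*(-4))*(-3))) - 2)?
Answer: -156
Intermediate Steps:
r(Y) = 2*Y/(1 + Y) (r(Y) = (2*Y)/(1 + Y) = 2*Y/(1 + Y))
L = -39 (L = -3*((-3 - 1*(-3)) + 13) = -3*((-3 + 3) + 13) = -3*(0 + 13) = -3*13 = -39)
L*((6 + r((0*(-4))*(-3))) - 2) = -39*((6 + 2*((0*(-4))*(-3))/(1 + (0*(-4))*(-3))) - 2) = -39*((6 + 2*(0*(-3))/(1 + 0*(-3))) - 2) = -39*((6 + 2*0/(1 + 0)) - 2) = -39*((6 + 2*0/1) - 2) = -39*((6 + 2*0*1) - 2) = -39*((6 + 0) - 2) = -39*(6 - 2) = -39*4 = -156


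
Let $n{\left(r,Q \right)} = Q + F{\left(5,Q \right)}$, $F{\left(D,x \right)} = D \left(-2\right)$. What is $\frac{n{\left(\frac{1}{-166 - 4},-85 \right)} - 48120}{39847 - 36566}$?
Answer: $- \frac{48215}{3281} \approx -14.695$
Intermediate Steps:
$F{\left(D,x \right)} = - 2 D$
$n{\left(r,Q \right)} = -10 + Q$ ($n{\left(r,Q \right)} = Q - 10 = -10 + Q$)
$\frac{n{\left(\frac{1}{-166 - 4},-85 \right)} - 48120}{39847 - 36566} = \frac{\left(-10 - 85\right) - 48120}{39847 - 36566} = \frac{-95 - 48120}{3281} = \left(-48215\right) \frac{1}{3281} = - \frac{48215}{3281}$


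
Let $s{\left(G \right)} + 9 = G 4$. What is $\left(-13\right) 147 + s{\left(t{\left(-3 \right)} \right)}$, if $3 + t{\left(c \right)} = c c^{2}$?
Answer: $-2040$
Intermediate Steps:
$t{\left(c \right)} = -3 + c^{3}$ ($t{\left(c \right)} = -3 + c c^{2} = -3 + c^{3}$)
$s{\left(G \right)} = -9 + 4 G$ ($s{\left(G \right)} = -9 + G 4 = -9 + 4 G$)
$\left(-13\right) 147 + s{\left(t{\left(-3 \right)} \right)} = \left(-13\right) 147 + \left(-9 + 4 \left(-3 + \left(-3\right)^{3}\right)\right) = -1911 + \left(-9 + 4 \left(-3 - 27\right)\right) = -1911 + \left(-9 + 4 \left(-30\right)\right) = -1911 - 129 = -2040$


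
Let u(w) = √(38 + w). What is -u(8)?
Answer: -√46 ≈ -6.7823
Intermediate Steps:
-u(8) = -√(38 + 8) = -√46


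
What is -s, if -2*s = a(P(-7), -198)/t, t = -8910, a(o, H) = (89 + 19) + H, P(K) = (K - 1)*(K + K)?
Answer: 1/198 ≈ 0.0050505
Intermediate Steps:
P(K) = 2*K*(-1 + K) (P(K) = (-1 + K)*(2*K) = 2*K*(-1 + K))
a(o, H) = 108 + H
s = -1/198 (s = -(108 - 198)/(2*(-8910)) = -(-45)*(-1)/8910 = -1/2*1/99 = -1/198 ≈ -0.0050505)
-s = -1*(-1/198) = 1/198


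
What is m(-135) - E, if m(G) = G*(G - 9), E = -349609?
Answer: 369049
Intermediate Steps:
m(G) = G*(-9 + G)
m(-135) - E = -135*(-9 - 135) - 1*(-349609) = -135*(-144) + 349609 = 19440 + 349609 = 369049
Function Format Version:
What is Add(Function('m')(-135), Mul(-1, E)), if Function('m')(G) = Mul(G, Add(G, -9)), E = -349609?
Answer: 369049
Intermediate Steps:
Function('m')(G) = Mul(G, Add(-9, G))
Add(Function('m')(-135), Mul(-1, E)) = Add(Mul(-135, Add(-9, -135)), Mul(-1, -349609)) = Add(Mul(-135, -144), 349609) = Add(19440, 349609) = 369049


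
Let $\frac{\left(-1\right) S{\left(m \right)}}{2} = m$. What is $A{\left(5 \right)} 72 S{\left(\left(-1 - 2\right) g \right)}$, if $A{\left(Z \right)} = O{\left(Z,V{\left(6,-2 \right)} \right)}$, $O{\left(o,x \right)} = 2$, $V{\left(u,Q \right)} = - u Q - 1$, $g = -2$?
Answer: $-1728$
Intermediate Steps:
$S{\left(m \right)} = - 2 m$
$V{\left(u,Q \right)} = -1 - Q u$ ($V{\left(u,Q \right)} = - Q u - 1 = -1 - Q u$)
$A{\left(Z \right)} = 2$
$A{\left(5 \right)} 72 S{\left(\left(-1 - 2\right) g \right)} = 2 \cdot 72 \left(- 2 \left(-1 - 2\right) \left(-2\right)\right) = 144 \left(- 2 \left(\left(-3\right) \left(-2\right)\right)\right) = 144 \left(\left(-2\right) 6\right) = 144 \left(-12\right) = -1728$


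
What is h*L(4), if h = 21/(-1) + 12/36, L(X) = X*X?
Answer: -992/3 ≈ -330.67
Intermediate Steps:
L(X) = X**2
h = -62/3 (h = 21*(-1) + 12*(1/36) = -21 + 1/3 = -62/3 ≈ -20.667)
h*L(4) = -62/3*4**2 = -62/3*16 = -992/3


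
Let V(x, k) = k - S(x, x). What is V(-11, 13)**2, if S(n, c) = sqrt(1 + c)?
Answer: (13 - I*sqrt(10))**2 ≈ 159.0 - 82.219*I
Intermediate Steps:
V(x, k) = k - sqrt(1 + x)
V(-11, 13)**2 = (13 - sqrt(1 - 11))**2 = (13 - sqrt(-10))**2 = (13 - I*sqrt(10))**2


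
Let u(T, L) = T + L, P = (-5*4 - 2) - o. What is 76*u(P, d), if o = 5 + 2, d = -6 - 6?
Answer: -3116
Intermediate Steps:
d = -12
o = 7
P = -29 (P = (-5*4 - 2) - 1*7 = (-20 - 2) - 7 = -22 - 7 = -29)
u(T, L) = L + T
76*u(P, d) = 76*(-12 - 29) = 76*(-41) = -3116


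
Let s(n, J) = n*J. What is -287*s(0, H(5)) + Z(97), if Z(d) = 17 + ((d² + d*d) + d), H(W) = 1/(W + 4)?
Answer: 18932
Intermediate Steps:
H(W) = 1/(4 + W)
s(n, J) = J*n
Z(d) = 17 + d + 2*d² (Z(d) = 17 + ((d² + d²) + d) = 17 + (2*d² + d) = 17 + (d + 2*d²) = 17 + d + 2*d²)
-287*s(0, H(5)) + Z(97) = -287*0/(4 + 5) + (17 + 97 + 2*97²) = -287*0/9 + (17 + 97 + 2*9409) = -287*0/9 + (17 + 97 + 18818) = -287*0 + 18932 = 0 + 18932 = 18932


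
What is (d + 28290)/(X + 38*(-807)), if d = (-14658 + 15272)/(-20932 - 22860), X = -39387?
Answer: -619437533/1533880488 ≈ -0.40384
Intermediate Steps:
d = -307/21896 (d = 614/(-43792) = 614*(-1/43792) = -307/21896 ≈ -0.014021)
(d + 28290)/(X + 38*(-807)) = (-307/21896 + 28290)/(-39387 + 38*(-807)) = 619437533/(21896*(-39387 - 30666)) = (619437533/21896)/(-70053) = (619437533/21896)*(-1/70053) = -619437533/1533880488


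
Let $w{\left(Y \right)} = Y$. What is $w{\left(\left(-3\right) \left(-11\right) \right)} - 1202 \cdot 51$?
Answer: $-61269$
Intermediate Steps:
$w{\left(\left(-3\right) \left(-11\right) \right)} - 1202 \cdot 51 = \left(-3\right) \left(-11\right) - 1202 \cdot 51 = 33 - 61302 = -61269$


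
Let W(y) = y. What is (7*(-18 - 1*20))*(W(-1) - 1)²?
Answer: -1064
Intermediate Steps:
(7*(-18 - 1*20))*(W(-1) - 1)² = (7*(-18 - 1*20))*(-1 - 1)² = (7*(-18 - 20))*(-2)² = (7*(-38))*4 = -266*4 = -1064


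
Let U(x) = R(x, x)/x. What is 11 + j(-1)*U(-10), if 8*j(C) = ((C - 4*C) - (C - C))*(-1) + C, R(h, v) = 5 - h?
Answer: 47/4 ≈ 11.750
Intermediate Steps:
U(x) = (5 - x)/x
j(C) = C/2 (j(C) = (((C - 4*C) - (C - C))*(-1) + C)/8 = ((-3*C - 1*0)*(-1) + C)/8 = ((-3*C + 0)*(-1) + C)/8 = (-3*C*(-1) + C)/8 = (3*C + C)/8 = (4*C)/8 = C/2)
11 + j(-1)*U(-10) = 11 + ((1/2)*(-1))*((5 - 1*(-10))/(-10)) = 11 - (-1)*(5 + 10)/20 = 11 - (-1)*15/20 = 11 - 1/2*(-3/2) = 11 + 3/4 = 47/4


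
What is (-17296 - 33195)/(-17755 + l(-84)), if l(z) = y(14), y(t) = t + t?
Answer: 50491/17727 ≈ 2.8483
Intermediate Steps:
y(t) = 2*t
l(z) = 28 (l(z) = 2*14 = 28)
(-17296 - 33195)/(-17755 + l(-84)) = (-17296 - 33195)/(-17755 + 28) = -50491/(-17727) = -50491*(-1/17727) = 50491/17727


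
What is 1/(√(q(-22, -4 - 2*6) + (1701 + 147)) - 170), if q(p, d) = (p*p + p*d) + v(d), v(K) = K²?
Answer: -17/2596 - 7*√15/12980 ≈ -0.0086372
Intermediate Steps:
q(p, d) = d² + p² + d*p (q(p, d) = (p*p + p*d) + d² = (p² + d*p) + d² = d² + p² + d*p)
1/(√(q(-22, -4 - 2*6) + (1701 + 147)) - 170) = 1/(√(((-4 - 2*6)² + (-22)² + (-4 - 2*6)*(-22)) + (1701 + 147)) - 170) = 1/(√(((-4 - 12)² + 484 + (-4 - 12)*(-22)) + 1848) - 170) = 1/(√(((-16)² + 484 - 16*(-22)) + 1848) - 170) = 1/(√((256 + 484 + 352) + 1848) - 170) = 1/(√(1092 + 1848) - 170) = 1/(√2940 - 170) = 1/(14*√15 - 170) = 1/(-170 + 14*√15)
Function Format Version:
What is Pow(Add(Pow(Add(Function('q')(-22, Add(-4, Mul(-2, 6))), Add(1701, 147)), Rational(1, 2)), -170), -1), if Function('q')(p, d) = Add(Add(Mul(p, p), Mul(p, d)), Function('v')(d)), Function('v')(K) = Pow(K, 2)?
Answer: Add(Rational(-17, 2596), Mul(Rational(-7, 12980), Pow(15, Rational(1, 2)))) ≈ -0.0086372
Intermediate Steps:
Function('q')(p, d) = Add(Pow(d, 2), Pow(p, 2), Mul(d, p)) (Function('q')(p, d) = Add(Add(Mul(p, p), Mul(p, d)), Pow(d, 2)) = Add(Add(Pow(p, 2), Mul(d, p)), Pow(d, 2)) = Add(Pow(d, 2), Pow(p, 2), Mul(d, p)))
Pow(Add(Pow(Add(Function('q')(-22, Add(-4, Mul(-2, 6))), Add(1701, 147)), Rational(1, 2)), -170), -1) = Pow(Add(Pow(Add(Add(Pow(Add(-4, Mul(-2, 6)), 2), Pow(-22, 2), Mul(Add(-4, Mul(-2, 6)), -22)), Add(1701, 147)), Rational(1, 2)), -170), -1) = Pow(Add(Pow(Add(Add(Pow(Add(-4, -12), 2), 484, Mul(Add(-4, -12), -22)), 1848), Rational(1, 2)), -170), -1) = Pow(Add(Pow(Add(Add(Pow(-16, 2), 484, Mul(-16, -22)), 1848), Rational(1, 2)), -170), -1) = Pow(Add(Pow(Add(Add(256, 484, 352), 1848), Rational(1, 2)), -170), -1) = Pow(Add(Pow(Add(1092, 1848), Rational(1, 2)), -170), -1) = Pow(Add(Pow(2940, Rational(1, 2)), -170), -1) = Pow(Add(Mul(14, Pow(15, Rational(1, 2))), -170), -1) = Pow(Add(-170, Mul(14, Pow(15, Rational(1, 2)))), -1)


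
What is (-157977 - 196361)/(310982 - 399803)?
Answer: 354338/88821 ≈ 3.9893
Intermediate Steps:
(-157977 - 196361)/(310982 - 399803) = -354338/(-88821) = -354338*(-1/88821) = 354338/88821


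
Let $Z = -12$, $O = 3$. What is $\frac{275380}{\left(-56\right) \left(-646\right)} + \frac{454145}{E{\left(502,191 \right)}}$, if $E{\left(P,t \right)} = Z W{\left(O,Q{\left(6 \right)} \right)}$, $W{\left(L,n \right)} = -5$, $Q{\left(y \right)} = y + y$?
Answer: $\frac{7341818}{969} \approx 7576.7$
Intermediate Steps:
$Q{\left(y \right)} = 2 y$
$E{\left(P,t \right)} = 60$ ($E{\left(P,t \right)} = \left(-12\right) \left(-5\right) = 60$)
$\frac{275380}{\left(-56\right) \left(-646\right)} + \frac{454145}{E{\left(502,191 \right)}} = \frac{275380}{\left(-56\right) \left(-646\right)} + \frac{454145}{60} = \frac{275380}{36176} + 454145 \cdot \frac{1}{60} = 275380 \cdot \frac{1}{36176} + \frac{90829}{12} = \frac{9835}{1292} + \frac{90829}{12} = \frac{7341818}{969}$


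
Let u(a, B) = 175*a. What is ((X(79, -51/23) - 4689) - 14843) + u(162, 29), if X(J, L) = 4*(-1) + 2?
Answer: 8816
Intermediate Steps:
X(J, L) = -2 (X(J, L) = -4 + 2 = -2)
((X(79, -51/23) - 4689) - 14843) + u(162, 29) = ((-2 - 4689) - 14843) + 175*162 = (-4691 - 14843) + 28350 = -19534 + 28350 = 8816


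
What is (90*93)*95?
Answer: 795150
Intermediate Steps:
(90*93)*95 = 8370*95 = 795150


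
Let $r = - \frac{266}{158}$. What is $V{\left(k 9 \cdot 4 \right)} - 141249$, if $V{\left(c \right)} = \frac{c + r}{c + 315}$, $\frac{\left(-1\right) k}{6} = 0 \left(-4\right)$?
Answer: $- \frac{502140214}{3555} \approx -1.4125 \cdot 10^{5}$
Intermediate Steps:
$k = 0$ ($k = - 6 \cdot 0 \left(-4\right) = \left(-6\right) 0 = 0$)
$r = - \frac{133}{79}$ ($r = \left(-266\right) \frac{1}{158} = - \frac{133}{79} \approx -1.6835$)
$V{\left(c \right)} = \frac{- \frac{133}{79} + c}{315 + c}$ ($V{\left(c \right)} = \frac{c - \frac{133}{79}}{c + 315} = \frac{- \frac{133}{79} + c}{315 + c}$)
$V{\left(k 9 \cdot 4 \right)} - 141249 = \frac{- \frac{133}{79} + 0 \cdot 9 \cdot 4}{315 + 0 \cdot 9 \cdot 4} - 141249 = \frac{- \frac{133}{79} + 0 \cdot 4}{315 + 0 \cdot 4} - 141249 = \frac{- \frac{133}{79} + 0}{315 + 0} - 141249 = \frac{1}{315} \left(- \frac{133}{79}\right) - 141249 = - \frac{19}{3555} - 141249 = - \frac{502140214}{3555}$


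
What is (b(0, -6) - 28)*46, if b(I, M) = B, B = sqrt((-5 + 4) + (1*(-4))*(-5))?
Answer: -1288 + 46*sqrt(19) ≈ -1087.5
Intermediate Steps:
B = sqrt(19) (B = sqrt(-1 - 4*(-5)) = sqrt(-1 + 20) = sqrt(19) ≈ 4.3589)
b(I, M) = sqrt(19)
(b(0, -6) - 28)*46 = (sqrt(19) - 28)*46 = (-28 + sqrt(19))*46 = -1288 + 46*sqrt(19)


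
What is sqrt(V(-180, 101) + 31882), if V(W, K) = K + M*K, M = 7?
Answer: sqrt(32690) ≈ 180.80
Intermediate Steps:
V(W, K) = 8*K (V(W, K) = K + 7*K = 8*K)
sqrt(V(-180, 101) + 31882) = sqrt(8*101 + 31882) = sqrt(808 + 31882) = sqrt(32690)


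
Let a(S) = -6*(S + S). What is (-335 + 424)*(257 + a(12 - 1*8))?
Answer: 18601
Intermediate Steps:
a(S) = -12*S
(-335 + 424)*(257 + a(12 - 1*8)) = (-335 + 424)*(257 - 12*(12 - 1*8)) = 89*(257 - 12*(12 - 8)) = 89*(257 - 12*4) = 89*(257 - 48) = 89*209 = 18601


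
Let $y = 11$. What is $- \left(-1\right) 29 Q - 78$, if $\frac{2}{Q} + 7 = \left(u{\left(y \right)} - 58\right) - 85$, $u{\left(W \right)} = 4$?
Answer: $- \frac{5723}{73} \approx -78.397$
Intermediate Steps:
$Q = - \frac{1}{73}$ ($Q = \frac{2}{-7 + \left(\left(4 - 58\right) - 85\right)} = \frac{2}{-7 - 139} = \frac{2}{-146} = 2 \left(- \frac{1}{146}\right) = - \frac{1}{73} \approx -0.013699$)
$- \left(-1\right) 29 Q - 78 = - \left(-1\right) 29 \left(- \frac{1}{73}\right) - 78 = \left(-1\right) \left(-29\right) \left(- \frac{1}{73}\right) - 78 = 29 \left(- \frac{1}{73}\right) - 78 = - \frac{29}{73} - 78 = - \frac{5723}{73}$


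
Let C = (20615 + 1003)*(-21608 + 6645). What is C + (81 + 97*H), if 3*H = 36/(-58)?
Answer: -9380632119/29 ≈ -3.2347e+8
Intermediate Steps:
H = -6/29 (H = (36/(-58))/3 = (36*(-1/58))/3 = (⅓)*(-18/29) = -6/29 ≈ -0.20690)
C = -323470134 (C = 21618*(-14963) = -323470134)
C + (81 + 97*H) = -323470134 + (81 + 97*(-6/29)) = -323470134 + (81 - 582/29) = -323470134 + 1767/29 = -9380632119/29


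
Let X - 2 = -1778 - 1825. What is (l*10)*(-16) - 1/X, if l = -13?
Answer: 7490081/3601 ≈ 2080.0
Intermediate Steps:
X = -3601 (X = 2 + (-1778 - 1825) = 2 - 3603 = -3601)
(l*10)*(-16) - 1/X = -13*10*(-16) - 1/(-3601) = -130*(-16) - 1*(-1/3601) = 2080 + 1/3601 = 7490081/3601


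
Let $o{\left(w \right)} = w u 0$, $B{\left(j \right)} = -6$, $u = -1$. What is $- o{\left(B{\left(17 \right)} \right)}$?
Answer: $0$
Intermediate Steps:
$o{\left(w \right)} = 0$ ($o{\left(w \right)} = w \left(-1\right) 0 = - w 0 = 0$)
$- o{\left(B{\left(17 \right)} \right)} = \left(-1\right) 0 = 0$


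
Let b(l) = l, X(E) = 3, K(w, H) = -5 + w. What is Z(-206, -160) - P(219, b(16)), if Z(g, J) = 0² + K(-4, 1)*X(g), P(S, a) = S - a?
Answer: -230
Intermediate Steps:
Z(g, J) = -27 (Z(g, J) = 0² + (-5 - 4)*3 = 0 - 9*3 = 0 - 27 = -27)
Z(-206, -160) - P(219, b(16)) = -27 - (219 - 1*16) = -27 - (219 - 16) = -27 - 1*203 = -27 - 203 = -230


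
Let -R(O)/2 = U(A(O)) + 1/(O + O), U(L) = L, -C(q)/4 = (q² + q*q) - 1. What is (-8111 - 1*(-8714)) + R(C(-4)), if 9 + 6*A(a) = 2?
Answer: 225187/372 ≈ 605.34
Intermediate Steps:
A(a) = -7/6 (A(a) = -3/2 + (⅙)*2 = -3/2 + ⅓ = -7/6)
C(q) = 4 - 8*q² (C(q) = -4*((q² + q*q) - 1) = -4*((q² + q²) - 1) = -4*(2*q² - 1) = -4*(-1 + 2*q²) = 4 - 8*q²)
R(O) = 7/3 - 1/O (R(O) = -2*(-7/6 + 1/(O + O)) = -2*(-7/6 + 1/(2*O)) = 7/3 - 1/O)
(-8111 - 1*(-8714)) + R(C(-4)) = (-8111 - 1*(-8714)) + (7/3 - 1/(4 - 8*(-4)²)) = (-8111 + 8714) + (7/3 - 1/(4 - 8*16)) = 603 + (7/3 - 1/(4 - 128)) = 603 + (7/3 - 1/(-124)) = 603 + (7/3 - 1*(-1/124)) = 603 + (7/3 + 1/124) = 603 + 871/372 = 225187/372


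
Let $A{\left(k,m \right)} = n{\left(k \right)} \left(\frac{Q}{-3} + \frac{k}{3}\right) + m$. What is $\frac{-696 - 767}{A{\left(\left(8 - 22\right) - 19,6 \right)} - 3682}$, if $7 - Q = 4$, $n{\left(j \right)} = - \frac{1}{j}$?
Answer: $\frac{16093}{40440} \approx 0.39795$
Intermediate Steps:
$Q = 3$ ($Q = 7 - 4 = 3$)
$A{\left(k,m \right)} = m - \frac{-1 + \frac{k}{3}}{k}$ ($A{\left(k,m \right)} = - \frac{1}{k} \left(\frac{3}{-3} + \frac{k}{3}\right) + m = - \frac{1}{k} \left(3 \left(- \frac{1}{3}\right) + k \frac{1}{3}\right) + m = - \frac{1}{k} \left(-1 + \frac{k}{3}\right) + m = - \frac{-1 + \frac{k}{3}}{k} + m = m - \frac{-1 + \frac{k}{3}}{k}$)
$\frac{-696 - 767}{A{\left(\left(8 - 22\right) - 19,6 \right)} - 3682} = \frac{-696 - 767}{\left(- \frac{1}{3} + 6 + \frac{1}{\left(8 - 22\right) - 19}\right) - 3682} = - \frac{1463}{\left(- \frac{1}{3} + 6 + \frac{1}{-14 - 19}\right) - 3682} = - \frac{1463}{\left(- \frac{1}{3} + 6 + \frac{1}{-33}\right) - 3682} = - \frac{1463}{\left(- \frac{1}{3} + 6 - \frac{1}{33}\right) - 3682} = - \frac{1463}{\frac{62}{11} - 3682} = - \frac{1463}{- \frac{40440}{11}} = \left(-1463\right) \left(- \frac{11}{40440}\right) = \frac{16093}{40440}$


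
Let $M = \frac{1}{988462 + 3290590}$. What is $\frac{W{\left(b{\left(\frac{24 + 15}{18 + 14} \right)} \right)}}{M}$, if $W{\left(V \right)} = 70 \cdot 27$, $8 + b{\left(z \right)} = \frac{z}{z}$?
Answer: $8087408280$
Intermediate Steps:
$M = \frac{1}{4279052} \approx 2.337 \cdot 10^{-7}$
$b{\left(z \right)} = -7$ ($b{\left(z \right)} = -8 + \frac{z}{z} = -8 + 1 = -7$)
$W{\left(V \right)} = 1890$
$\frac{W{\left(b{\left(\frac{24 + 15}{18 + 14} \right)} \right)}}{M} = 1890 \frac{1}{\frac{1}{4279052}} = 1890 \cdot 4279052 = 8087408280$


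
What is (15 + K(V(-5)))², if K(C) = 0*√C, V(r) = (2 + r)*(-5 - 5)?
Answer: 225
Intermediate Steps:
V(r) = -20 - 10*r (V(r) = (2 + r)*(-10) = -20 - 10*r)
K(C) = 0
(15 + K(V(-5)))² = (15 + 0)² = 15² = 225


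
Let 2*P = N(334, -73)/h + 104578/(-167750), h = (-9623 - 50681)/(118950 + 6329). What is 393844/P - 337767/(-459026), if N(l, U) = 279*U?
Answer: 1901101738446959875573/98235568130627373494 ≈ 19.352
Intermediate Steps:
h = -60304/125279 ≈ -0.48136
P = 214008723102019/10115996000 (P = ((279*(-73))/(-60304/125279) + 104578/(-167750))/2 = (-20367*(-125279/60304) + 104578*(-1/167750))/2 = (2551557393/60304 - 52289/83875)/2 = (½)*(214008723102019/5057998000) = 214008723102019/10115996000 ≈ 21155.)
393844/P - 337767/(-459026) = 393844/(214008723102019/10115996000) - 337767/(-459026) = 393844*(10115996000/214008723102019) - 337767*(-1/459026) = 3984124328624000/214008723102019 + 337767/459026 = 1901101738446959875573/98235568130627373494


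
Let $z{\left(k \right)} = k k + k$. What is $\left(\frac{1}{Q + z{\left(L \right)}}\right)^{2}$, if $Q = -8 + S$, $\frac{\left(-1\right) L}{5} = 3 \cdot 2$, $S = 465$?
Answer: $\frac{1}{1760929} \approx 5.6788 \cdot 10^{-7}$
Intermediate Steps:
$L = -30$ ($L = - 5 \cdot 3 \cdot 2 = \left(-5\right) 6 = -30$)
$z{\left(k \right)} = k + k^{2}$ ($z{\left(k \right)} = k^{2} + k = k + k^{2}$)
$Q = 457$ ($Q = -8 + 465 = 457$)
$\left(\frac{1}{Q + z{\left(L \right)}}\right)^{2} = \left(\frac{1}{457 - 30 \left(1 - 30\right)}\right)^{2} = \left(\frac{1}{457 - -870}\right)^{2} = \left(\frac{1}{457 + 870}\right)^{2} = \left(\frac{1}{1327}\right)^{2} = \frac{1}{1760929}$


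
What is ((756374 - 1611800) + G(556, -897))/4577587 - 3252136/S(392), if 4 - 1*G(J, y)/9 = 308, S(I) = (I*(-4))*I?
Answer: 256418947385/50243594912 ≈ 5.1035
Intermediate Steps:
S(I) = -4*I² (S(I) = (-4*I)*I = -4*I²)
G(J, y) = -2736 (G(J, y) = 36 - 9*308 = 36 - 2772 = -2736)
((756374 - 1611800) + G(556, -897))/4577587 - 3252136/S(392) = ((756374 - 1611800) - 2736)/4577587 - 3252136/((-4*392²)) = (-855426 - 2736)*(1/4577587) - 3252136/((-4*153664)) = -858162*1/4577587 - 3252136/(-614656) = -858162/4577587 - 3252136*(-1/614656) = -858162/4577587 + 406517/76832 = 256418947385/50243594912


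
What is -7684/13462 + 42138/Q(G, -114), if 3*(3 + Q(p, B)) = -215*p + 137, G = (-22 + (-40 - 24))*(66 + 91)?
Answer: -572369789/1085582411 ≈ -0.52725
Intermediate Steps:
G = -13502 (G = (-22 - 64)*157 = -86*157 = -13502)
Q(p, B) = 128/3 - 215*p/3 (Q(p, B) = -3 + (-215*p + 137)/3 = -3 + (137 - 215*p)/3 = -3 + (137/3 - 215*p/3) = 128/3 - 215*p/3)
-7684/13462 + 42138/Q(G, -114) = -7684/13462 + 42138/(128/3 - 215/3*(-13502)) = -7684*1/13462 + 42138/(128/3 + 2902930/3) = -3842/6731 + 42138/967686 = -3842/6731 + 42138*(1/967686) = -3842/6731 + 7023/161281 = -572369789/1085582411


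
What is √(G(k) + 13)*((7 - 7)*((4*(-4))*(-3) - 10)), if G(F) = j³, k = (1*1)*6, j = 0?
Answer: 0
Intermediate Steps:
k = 6 (k = 1*6 = 6)
G(F) = 0 (G(F) = 0³ = 0)
√(G(k) + 13)*((7 - 7)*((4*(-4))*(-3) - 10)) = √(0 + 13)*((7 - 7)*((4*(-4))*(-3) - 10)) = √13*(0*(-16*(-3) - 10)) = √13*(0*(48 - 10)) = √13*(0*38) = √13*0 = 0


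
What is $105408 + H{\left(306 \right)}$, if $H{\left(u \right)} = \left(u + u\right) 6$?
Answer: $109080$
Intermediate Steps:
$H{\left(u \right)} = 12 u$ ($H{\left(u \right)} = 2 u 6 = 12 u$)
$105408 + H{\left(306 \right)} = 105408 + 12 \cdot 306 = 105408 + 3672 = 109080$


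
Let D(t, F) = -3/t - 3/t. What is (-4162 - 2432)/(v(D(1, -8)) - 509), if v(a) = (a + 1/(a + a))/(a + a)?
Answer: 949536/73223 ≈ 12.968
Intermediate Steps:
D(t, F) = -6/t
v(a) = (a + 1/(2*a))/(2*a) (v(a) = (a + 1/(2*a))/((2*a)) = (a + 1/(2*a))*(1/(2*a)) = (a + 1/(2*a))/(2*a))
(-4162 - 2432)/(v(D(1, -8)) - 509) = (-4162 - 2432)/((½ + 1/(4*(-6/1)²)) - 509) = -6594/((½ + 1/(4*(-6*1)²)) - 509) = -6594/((½ + (¼)/(-6)²) - 509) = -6594/((½ + (¼)*(1/36)) - 509) = -6594/((½ + 1/144) - 509) = -6594/(73/144 - 509) = -6594/(-73223/144) = -6594*(-144/73223) = 949536/73223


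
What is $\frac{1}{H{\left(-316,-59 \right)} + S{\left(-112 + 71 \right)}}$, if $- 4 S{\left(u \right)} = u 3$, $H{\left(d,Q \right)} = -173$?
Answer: $- \frac{4}{569} \approx -0.0070299$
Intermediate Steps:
$S{\left(u \right)} = - \frac{3 u}{4}$ ($S{\left(u \right)} = - \frac{u 3}{4} = - \frac{3 u}{4}$)
$\frac{1}{H{\left(-316,-59 \right)} + S{\left(-112 + 71 \right)}} = \frac{1}{-173 - \frac{3 \left(-112 + 71\right)}{4}} = \frac{1}{-173 - - \frac{123}{4}} = \frac{1}{-173 + \frac{123}{4}} = \frac{1}{- \frac{569}{4}} = - \frac{4}{569}$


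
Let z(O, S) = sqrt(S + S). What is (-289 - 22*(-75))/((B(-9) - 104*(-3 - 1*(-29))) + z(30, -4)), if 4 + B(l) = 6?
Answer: -1838711/3650406 - 1361*I*sqrt(2)/3650406 ≈ -0.5037 - 0.00052727*I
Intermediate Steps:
z(O, S) = sqrt(2)*sqrt(S) (z(O, S) = sqrt(2*S) = sqrt(2)*sqrt(S))
B(l) = 2 (B(l) = -4 + 6 = 2)
(-289 - 22*(-75))/((B(-9) - 104*(-3 - 1*(-29))) + z(30, -4)) = (-289 - 22*(-75))/((2 - 104*(-3 - 1*(-29))) + sqrt(2)*sqrt(-4)) = (-289 + 1650)/((2 - 104*(-3 + 29)) + sqrt(2)*(2*I)) = 1361/((2 - 104*26) + 2*I*sqrt(2)) = 1361/((2 - 2704) + 2*I*sqrt(2)) = 1361/(-2702 + 2*I*sqrt(2))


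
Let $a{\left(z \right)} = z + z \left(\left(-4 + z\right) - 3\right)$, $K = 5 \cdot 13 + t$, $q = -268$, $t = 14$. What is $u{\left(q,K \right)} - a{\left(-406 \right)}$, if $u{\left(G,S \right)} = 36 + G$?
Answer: $-167504$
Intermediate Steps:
$K = 79$ ($K = 5 \cdot 13 + 14 = 65 + 14 = 79$)
$a{\left(z \right)} = z + z \left(-7 + z\right)$
$u{\left(q,K \right)} - a{\left(-406 \right)} = \left(36 - 268\right) - - 406 \left(-6 - 406\right) = -232 - \left(-406\right) \left(-412\right) = -232 - 167272 = -167504$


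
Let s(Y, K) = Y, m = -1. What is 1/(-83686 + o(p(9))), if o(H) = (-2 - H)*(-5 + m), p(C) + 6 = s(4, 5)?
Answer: -1/83686 ≈ -1.1949e-5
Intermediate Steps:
p(C) = -2 (p(C) = -6 + 4 = -2)
o(H) = 12 + 6*H (o(H) = (-2 - H)*(-5 - 1) = (-2 - H)*(-6) = 12 + 6*H)
1/(-83686 + o(p(9))) = 1/(-83686 + (12 + 6*(-2))) = 1/(-83686 + (12 - 12)) = 1/(-83686 + 0) = 1/(-83686) = -1/83686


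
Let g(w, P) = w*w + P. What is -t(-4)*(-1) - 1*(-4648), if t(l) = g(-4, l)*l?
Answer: 4600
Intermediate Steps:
g(w, P) = P + w² (g(w, P) = w² + P = P + w²)
t(l) = l*(16 + l) (t(l) = (l + (-4)²)*l = (l + 16)*l = (16 + l)*l = l*(16 + l))
-t(-4)*(-1) - 1*(-4648) = -(-4)*(16 - 4)*(-1) - 1*(-4648) = -(-4)*12*(-1) + 4648 = -1*(-48)*(-1) + 4648 = 48*(-1) + 4648 = -48 + 4648 = 4600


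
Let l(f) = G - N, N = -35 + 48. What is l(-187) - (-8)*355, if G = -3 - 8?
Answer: 2816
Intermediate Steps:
N = 13
G = -11
l(f) = -24 (l(f) = -11 - 1*13 = -11 - 13 = -24)
l(-187) - (-8)*355 = -24 - (-8)*355 = -24 - 1*(-2840) = -24 + 2840 = 2816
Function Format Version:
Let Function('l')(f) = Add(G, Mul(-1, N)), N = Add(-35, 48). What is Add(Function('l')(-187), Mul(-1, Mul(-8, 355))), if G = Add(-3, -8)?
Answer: 2816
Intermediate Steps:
N = 13
G = -11
Function('l')(f) = -24 (Function('l')(f) = Add(-11, Mul(-1, 13)) = Add(-11, -13) = -24)
Add(Function('l')(-187), Mul(-1, Mul(-8, 355))) = Add(-24, Mul(-1, Mul(-8, 355))) = Add(-24, Mul(-1, -2840)) = Add(-24, 2840) = 2816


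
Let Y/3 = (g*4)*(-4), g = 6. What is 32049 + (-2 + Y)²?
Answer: 116149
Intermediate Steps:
Y = -288 (Y = 3*((6*4)*(-4)) = 3*(24*(-4)) = 3*(-96) = -288)
32049 + (-2 + Y)² = 32049 + (-2 - 288)² = 32049 + (-290)² = 32049 + 84100 = 116149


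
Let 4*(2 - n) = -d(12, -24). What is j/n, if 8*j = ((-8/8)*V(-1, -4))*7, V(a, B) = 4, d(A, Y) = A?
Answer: -7/10 ≈ -0.70000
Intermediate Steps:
n = 5 (n = 2 - (-1)*12/4 = 2 - ¼*(-12) = 2 + 3 = 5)
j = -7/2 (j = ((-8/8*4)*7)/8 = ((-8*⅛*4)*7)/8 = (-1*4*7)/8 = (-4*7)/8 = (⅛)*(-28) = -7/2 ≈ -3.5000)
j/n = -7/2/5 = -7/2*⅕ = -7/10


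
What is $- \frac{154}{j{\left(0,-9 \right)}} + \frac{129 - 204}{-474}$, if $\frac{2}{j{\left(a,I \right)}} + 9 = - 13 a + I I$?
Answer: $- \frac{875927}{158} \approx -5543.8$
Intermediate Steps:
$j{\left(a,I \right)} = \frac{2}{-9 + I^{2} - 13 a}$ ($j{\left(a,I \right)} = \frac{2}{-9 + \left(- 13 a + I I\right)} = \frac{2}{-9 + \left(- 13 a + I^{2}\right)} = \frac{2}{-9 + \left(I^{2} - 13 a\right)} = \frac{2}{-9 + I^{2} - 13 a}$)
$- \frac{154}{j{\left(0,-9 \right)}} + \frac{129 - 204}{-474} = - \frac{154}{\left(-2\right) \frac{1}{9 - \left(-9\right)^{2} + 13 \cdot 0}} + \frac{129 - 204}{-474} = - \frac{154}{\left(-2\right) \frac{1}{9 - 81 + 0}} + \left(129 - 204\right) \left(- \frac{1}{474}\right) = - \frac{154}{\left(-2\right) \frac{1}{9 - 81 + 0}} - - \frac{25}{158} = - \frac{154}{\left(-2\right) \frac{1}{-72}} + \frac{25}{158} = - \frac{154}{\left(-2\right) \left(- \frac{1}{72}\right)} + \frac{25}{158} = - 154 \frac{1}{\frac{1}{36}} + \frac{25}{158} = \left(-154\right) 36 + \frac{25}{158} = -5544 + \frac{25}{158} = - \frac{875927}{158}$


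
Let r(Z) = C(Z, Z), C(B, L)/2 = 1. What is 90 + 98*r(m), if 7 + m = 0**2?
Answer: 286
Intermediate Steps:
C(B, L) = 2 (C(B, L) = 2*1 = 2)
m = -7 (m = -7 + 0**2 = -7 + 0 = -7)
r(Z) = 2
90 + 98*r(m) = 90 + 98*2 = 90 + 196 = 286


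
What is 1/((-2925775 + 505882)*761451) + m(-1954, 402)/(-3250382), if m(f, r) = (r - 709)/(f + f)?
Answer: -565700095528957/23405993709349632256008 ≈ -2.4169e-8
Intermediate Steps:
m(f, r) = (-709 + r)/(2*f) (m(f, r) = (-709 + r)/((2*f)) = (-709 + r)*(1/(2*f)) = (-709 + r)/(2*f))
1/((-2925775 + 505882)*761451) + m(-1954, 402)/(-3250382) = 1/((-2925775 + 505882)*761451) + ((½)*(-709 + 402)/(-1954))/(-3250382) = (1/761451)/(-2419893) + ((½)*(-1/1954)*(-307))*(-1/3250382) = -1/2419893*1/761451 + (307/3908)*(-1/3250382) = -1/1842629944743 - 307/12702492856 = -565700095528957/23405993709349632256008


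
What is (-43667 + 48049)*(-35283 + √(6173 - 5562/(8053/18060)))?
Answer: -154610106 + 4382*I*√408597551203/8053 ≈ -1.5461e+8 + 3.4783e+5*I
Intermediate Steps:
(-43667 + 48049)*(-35283 + √(6173 - 5562/(8053/18060))) = 4382*(-35283 + √(6173 - 5562/(8053*(1/18060)))) = 4382*(-35283 + √(6173 - 5562/8053/18060)) = 4382*(-35283 + √(6173 - 5562*18060/8053)) = 4382*(-35283 + √(6173 - 100449720/8053)) = 4382*(-35283 + √(-50738551/8053)) = 4382*(-35283 + I*√408597551203/8053) = -154610106 + 4382*I*√408597551203/8053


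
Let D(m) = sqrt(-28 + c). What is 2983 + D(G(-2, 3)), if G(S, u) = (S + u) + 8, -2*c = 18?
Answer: 2983 + I*sqrt(37) ≈ 2983.0 + 6.0828*I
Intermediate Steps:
c = -9 (c = -1/2*18 = -9)
G(S, u) = 8 + S + u
D(m) = I*sqrt(37) (D(m) = sqrt(-28 - 9) = sqrt(-37) = I*sqrt(37))
2983 + D(G(-2, 3)) = 2983 + I*sqrt(37)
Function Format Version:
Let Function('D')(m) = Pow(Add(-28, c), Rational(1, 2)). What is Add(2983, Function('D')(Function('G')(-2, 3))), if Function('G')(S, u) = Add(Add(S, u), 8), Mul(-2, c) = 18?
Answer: Add(2983, Mul(I, Pow(37, Rational(1, 2)))) ≈ Add(2983.0, Mul(6.0828, I))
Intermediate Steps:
c = -9 (c = Mul(Rational(-1, 2), 18) = -9)
Function('G')(S, u) = Add(8, S, u)
Function('D')(m) = Mul(I, Pow(37, Rational(1, 2))) (Function('D')(m) = Pow(Add(-28, -9), Rational(1, 2)) = Pow(-37, Rational(1, 2)) = Mul(I, Pow(37, Rational(1, 2))))
Add(2983, Function('D')(Function('G')(-2, 3))) = Add(2983, Mul(I, Pow(37, Rational(1, 2))))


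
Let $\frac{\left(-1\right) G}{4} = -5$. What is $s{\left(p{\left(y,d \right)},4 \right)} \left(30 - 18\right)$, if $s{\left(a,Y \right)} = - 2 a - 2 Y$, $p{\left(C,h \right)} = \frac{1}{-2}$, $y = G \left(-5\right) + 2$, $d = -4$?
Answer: $-84$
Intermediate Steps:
$G = 20$ ($G = \left(-4\right) \left(-5\right) = 20$)
$y = -98$ ($y = 20 \left(-5\right) + 2 = -100 + 2 = -98$)
$p{\left(C,h \right)} = - \frac{1}{2}$
$s{\left(a,Y \right)} = - 2 Y - 2 a$
$s{\left(p{\left(y,d \right)},4 \right)} \left(30 - 18\right) = \left(\left(-2\right) 4 - -1\right) \left(30 - 18\right) = \left(-8 + 1\right) 12 = \left(-7\right) 12 = -84$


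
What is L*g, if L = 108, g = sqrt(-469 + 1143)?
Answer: 108*sqrt(674) ≈ 2803.8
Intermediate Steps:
g = sqrt(674) ≈ 25.962
L*g = 108*sqrt(674)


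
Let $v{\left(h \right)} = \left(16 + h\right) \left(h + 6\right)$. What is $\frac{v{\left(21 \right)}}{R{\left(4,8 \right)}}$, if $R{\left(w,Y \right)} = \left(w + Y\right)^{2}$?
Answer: $\frac{111}{16} \approx 6.9375$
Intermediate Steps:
$R{\left(w,Y \right)} = \left(Y + w\right)^{2}$
$v{\left(h \right)} = \left(6 + h\right) \left(16 + h\right)$ ($v{\left(h \right)} = \left(16 + h\right) \left(6 + h\right) = \left(6 + h\right) \left(16 + h\right)$)
$\frac{v{\left(21 \right)}}{R{\left(4,8 \right)}} = \frac{96 + 21^{2} + 22 \cdot 21}{\left(8 + 4\right)^{2}} = \frac{96 + 441 + 462}{12^{2}} = \frac{999}{144} = 999 \cdot \frac{1}{144} = \frac{111}{16}$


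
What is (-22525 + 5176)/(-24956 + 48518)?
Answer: -5783/7854 ≈ -0.73631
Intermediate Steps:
(-22525 + 5176)/(-24956 + 48518) = -17349/23562 = -17349*1/23562 = -5783/7854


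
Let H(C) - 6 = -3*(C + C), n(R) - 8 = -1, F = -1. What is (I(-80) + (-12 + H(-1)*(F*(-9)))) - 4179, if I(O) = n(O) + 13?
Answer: -4063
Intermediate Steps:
n(R) = 7 (n(R) = 8 - 1 = 7)
H(C) = 6 - 6*C (H(C) = 6 - 3*(C + C) = 6 - 6*C)
I(O) = 20 (I(O) = 7 + 13 = 20)
(I(-80) + (-12 + H(-1)*(F*(-9)))) - 4179 = (20 + (-12 + (6 - 6*(-1))*(-1*(-9)))) - 4179 = (20 + (-12 + (6 + 6)*9)) - 4179 = (20 + (-12 + 12*9)) - 4179 = (20 + (-12 + 108)) - 4179 = (20 + 96) - 4179 = 116 - 4179 = -4063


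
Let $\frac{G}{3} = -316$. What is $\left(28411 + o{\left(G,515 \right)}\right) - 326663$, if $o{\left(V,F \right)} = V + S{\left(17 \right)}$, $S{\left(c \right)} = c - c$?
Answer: $-299200$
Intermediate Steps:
$G = -948$ ($G = 3 \left(-316\right) = -948$)
$S{\left(c \right)} = 0$
$o{\left(V,F \right)} = V$ ($o{\left(V,F \right)} = V + 0 = V$)
$\left(28411 + o{\left(G,515 \right)}\right) - 326663 = \left(28411 - 948\right) - 326663 = 27463 - 326663 = -299200$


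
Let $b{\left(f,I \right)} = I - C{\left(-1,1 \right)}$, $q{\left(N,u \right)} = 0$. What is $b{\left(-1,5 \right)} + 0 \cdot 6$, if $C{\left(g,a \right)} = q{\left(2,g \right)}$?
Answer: $5$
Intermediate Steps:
$C{\left(g,a \right)} = 0$
$b{\left(f,I \right)} = I$ ($b{\left(f,I \right)} = I - 0 = I + 0 = I$)
$b{\left(-1,5 \right)} + 0 \cdot 6 = 5 + 0 \cdot 6 = 5 + 0 = 5$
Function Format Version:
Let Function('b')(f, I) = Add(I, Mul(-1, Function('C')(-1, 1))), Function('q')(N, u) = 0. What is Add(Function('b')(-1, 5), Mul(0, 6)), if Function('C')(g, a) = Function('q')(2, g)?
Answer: 5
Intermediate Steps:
Function('C')(g, a) = 0
Function('b')(f, I) = I (Function('b')(f, I) = Add(I, Mul(-1, 0)) = Add(I, 0) = I)
Add(Function('b')(-1, 5), Mul(0, 6)) = Add(5, Mul(0, 6)) = Add(5, 0) = 5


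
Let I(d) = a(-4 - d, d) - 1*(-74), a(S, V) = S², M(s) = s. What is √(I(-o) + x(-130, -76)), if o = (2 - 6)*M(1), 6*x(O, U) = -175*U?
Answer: 2*√5298/3 ≈ 48.525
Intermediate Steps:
x(O, U) = -175*U/6 (x(O, U) = (-175*U)/6 = -175*U/6)
o = -4 (o = (2 - 6)*1 = -4*1 = -4)
I(d) = 74 + (-4 - d)² (I(d) = (-4 - d)² - 1*(-74) = (-4 - d)² + 74 = 74 + (-4 - d)²)
√(I(-o) + x(-130, -76)) = √((74 + (4 - 1*(-4))²) - 175/6*(-76)) = √((74 + (4 + 4)²) + 6650/3) = √((74 + 8²) + 6650/3) = √((74 + 64) + 6650/3) = √(138 + 6650/3) = √(7064/3) = 2*√5298/3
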